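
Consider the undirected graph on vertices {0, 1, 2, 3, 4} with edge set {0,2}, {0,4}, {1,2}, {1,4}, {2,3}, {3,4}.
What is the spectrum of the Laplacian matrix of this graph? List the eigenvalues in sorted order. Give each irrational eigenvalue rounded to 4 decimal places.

[0, 2, 2, 3, 5]

With the vertex order [0, 1, 2, 3, 4], the degrees are [2, 2, 3, 2, 3], giving D = diag(2, 2, 3, 2, 3) and L = D - A. Diagonalising L (or applying a numerical eigensolver to the 5x5 matrix) gives the spectrum above. The eigenvalues sum to 12, which equals trace(L) = 2|E|. There is one zero in the spectrum, matching the 1 component.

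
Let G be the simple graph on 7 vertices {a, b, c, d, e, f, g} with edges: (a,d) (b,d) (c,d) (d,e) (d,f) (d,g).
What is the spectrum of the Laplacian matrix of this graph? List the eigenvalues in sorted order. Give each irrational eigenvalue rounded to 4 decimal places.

[0, 1, 1, 1, 1, 1, 7]

Each diagonal entry of L is the vertex degree and each off-diagonal entry is -1 where an edge is present, 0 otherwise; in the order [a, b, c, d, e, f, g] the diagonal is [1, 1, 1, 6, 1, 1, 1]. Since every row of L sums to 0, the all-ones vector is in the kernel and 0 is an eigenvalue. The single zero eigenvalue shows the graph is connected.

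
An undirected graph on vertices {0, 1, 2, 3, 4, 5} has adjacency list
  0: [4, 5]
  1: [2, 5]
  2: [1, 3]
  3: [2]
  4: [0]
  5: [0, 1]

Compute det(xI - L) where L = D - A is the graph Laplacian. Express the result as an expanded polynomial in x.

x^6 - 10x^5 + 36x^4 - 56x^3 + 35x^2 - 6x

Reading degrees in the order [0, 1, 2, 3, 4, 5] gives [2, 2, 2, 1, 1, 2]; set D = diag(2, 2, 2, 1, 1, 2) and form L = D - A. Computing det(xI - L) by cofactor expansion (or equivalently via sum-over-permutations) gives x^6 - 10x^5 + 36x^4 - 56x^3 + 35x^2 - 6x. Since p(0) = det(-L) = 0, x divides p(x). The largest eigenvalue, 3.7321, is at most the vertex count 6. By the matrix-tree theorem the graph has (1/6) * product of the nonzero eigenvalues = 1 spanning tree.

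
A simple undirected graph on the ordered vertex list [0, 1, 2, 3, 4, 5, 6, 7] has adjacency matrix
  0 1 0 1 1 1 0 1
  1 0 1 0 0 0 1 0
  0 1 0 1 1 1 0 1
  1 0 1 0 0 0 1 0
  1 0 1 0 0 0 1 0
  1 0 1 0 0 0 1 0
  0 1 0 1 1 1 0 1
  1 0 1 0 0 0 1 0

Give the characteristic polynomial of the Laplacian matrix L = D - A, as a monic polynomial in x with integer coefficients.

Reading degrees in the order [0, 1, 2, 3, 4, 5, 6, 7] gives [5, 3, 5, 3, 3, 3, 5, 3]; set D = diag(5, 3, 5, 3, 3, 3, 5, 3) and form L = D - A. L has integer entries, so p(x) = det(xI - L) has integer coefficients. Expanding the determinant yields x^8 - 30x^7 + 375x^6 - 2540x^5 + 10095x^4 - 23598x^3 + 30105x^2 - 16200x. Since p(0) = det(-L) = 0, x divides p(x). The largest eigenvalue, 8, is at most the vertex count 8. The eigenvalues sum to 30, which equals trace(L) = 2|E|.

x^8 - 30x^7 + 375x^6 - 2540x^5 + 10095x^4 - 23598x^3 + 30105x^2 - 16200x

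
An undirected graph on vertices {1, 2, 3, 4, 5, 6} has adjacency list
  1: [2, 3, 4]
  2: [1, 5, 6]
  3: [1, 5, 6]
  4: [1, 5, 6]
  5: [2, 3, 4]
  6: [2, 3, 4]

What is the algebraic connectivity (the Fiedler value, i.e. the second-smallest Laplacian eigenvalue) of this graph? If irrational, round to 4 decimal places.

Reading degrees in the order [1, 2, 3, 4, 5, 6] gives [3, 3, 3, 3, 3, 3]; set D = diag(3, 3, 3, 3, 3, 3) and form L = D - A. The sorted Laplacian eigenvalues are [0, 3, 3, 3, 3, 6]; the algebraic connectivity is the second entry, 3. By the matrix-tree theorem the graph has (1/6) * product of the nonzero eigenvalues = 81 spanning trees.

3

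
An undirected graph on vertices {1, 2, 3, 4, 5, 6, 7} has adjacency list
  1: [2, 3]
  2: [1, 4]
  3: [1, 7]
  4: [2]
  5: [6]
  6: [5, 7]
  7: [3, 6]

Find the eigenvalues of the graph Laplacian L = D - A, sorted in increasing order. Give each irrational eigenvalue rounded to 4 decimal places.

With the vertex order [1, 2, 3, 4, 5, 6, 7], the degrees are [2, 2, 2, 1, 1, 2, 2], giving D = diag(2, 2, 2, 1, 1, 2, 2) and L = D - A. Since every row of L sums to 0, the all-ones vector is in the kernel and 0 is an eigenvalue. The single zero eigenvalue shows the graph is connected. By the matrix-tree theorem the graph has (1/7) * product of the nonzero eigenvalues = 1 spanning tree.

[0, 0.1981, 0.7530, 1.5550, 2.4450, 3.2470, 3.8019]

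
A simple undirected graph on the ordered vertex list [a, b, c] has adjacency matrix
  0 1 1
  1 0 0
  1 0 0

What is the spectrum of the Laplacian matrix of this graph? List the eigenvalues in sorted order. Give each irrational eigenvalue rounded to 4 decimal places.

Reading degrees in the order [a, b, c] gives [2, 1, 1]; set D = diag(2, 1, 1) and form L = D - A. L is symmetric positive semidefinite, so every eigenvalue is real and nonnegative. The single zero eigenvalue shows the graph is connected.

[0, 1, 3]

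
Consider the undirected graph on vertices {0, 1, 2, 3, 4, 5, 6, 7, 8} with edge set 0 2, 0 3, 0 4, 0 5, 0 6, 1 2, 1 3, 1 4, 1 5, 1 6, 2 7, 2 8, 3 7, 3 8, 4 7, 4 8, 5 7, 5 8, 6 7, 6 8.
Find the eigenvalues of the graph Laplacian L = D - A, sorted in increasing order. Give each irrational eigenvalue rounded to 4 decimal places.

Each diagonal entry of L is the vertex degree and each off-diagonal entry is -1 where an edge is present, 0 otherwise; in the order [0, 1, 2, 3, 4, 5, 6, 7, 8] the diagonal is [5, 5, 4, 4, 4, 4, 4, 5, 5]. Since every row of L sums to 0, the all-ones vector is in the kernel and 0 is an eigenvalue. The largest eigenvalue, 9, is at most the vertex count 9.

[0, 4, 4, 4, 4, 5, 5, 5, 9]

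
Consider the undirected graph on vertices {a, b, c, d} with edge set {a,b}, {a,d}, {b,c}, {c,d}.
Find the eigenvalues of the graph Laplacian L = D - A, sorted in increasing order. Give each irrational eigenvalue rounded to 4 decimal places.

[0, 2, 2, 4]

With the vertex order [a, b, c, d], the degrees are [2, 2, 2, 2], giving D = diag(2, 2, 2, 2) and L = D - A. L is symmetric positive semidefinite, so every eigenvalue is real and nonnegative. The single zero eigenvalue shows the graph is connected. There is one zero in the spectrum, matching the 1 component.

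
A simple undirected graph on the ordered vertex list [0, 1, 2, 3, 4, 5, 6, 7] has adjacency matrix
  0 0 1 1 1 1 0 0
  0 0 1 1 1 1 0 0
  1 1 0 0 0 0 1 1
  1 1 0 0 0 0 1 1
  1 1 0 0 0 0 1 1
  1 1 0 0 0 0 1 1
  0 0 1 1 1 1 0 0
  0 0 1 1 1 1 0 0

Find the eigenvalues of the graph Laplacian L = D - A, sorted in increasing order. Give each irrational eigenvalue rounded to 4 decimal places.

With the vertex order [0, 1, 2, 3, 4, 5, 6, 7], the degrees are [4, 4, 4, 4, 4, 4, 4, 4], giving D = diag(4, 4, 4, 4, 4, 4, 4, 4) and L = D - A. The multiplicity of 0 as a Laplacian eigenvalue equals the number of connected components. The single zero eigenvalue shows the graph is connected. The largest eigenvalue, 8, is at most the vertex count 8.

[0, 4, 4, 4, 4, 4, 4, 8]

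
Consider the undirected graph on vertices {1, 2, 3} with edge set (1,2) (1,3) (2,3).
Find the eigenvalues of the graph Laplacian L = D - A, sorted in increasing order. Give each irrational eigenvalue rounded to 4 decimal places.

[0, 3, 3]

With the vertex order [1, 2, 3], the degrees are [2, 2, 2], giving D = diag(2, 2, 2) and L = D - A. Since every row of L sums to 0, the all-ones vector is in the kernel and 0 is an eigenvalue. The eigenvalues sum to 6, which equals trace(L) = 2|E|. There is one zero in the spectrum, matching the 1 component.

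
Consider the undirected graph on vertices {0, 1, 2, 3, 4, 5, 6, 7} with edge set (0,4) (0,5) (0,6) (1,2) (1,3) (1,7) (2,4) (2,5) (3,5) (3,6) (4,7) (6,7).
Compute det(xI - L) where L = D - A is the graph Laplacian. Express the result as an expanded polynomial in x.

x^8 - 24x^7 + 240x^6 - 1296x^5 + 4080x^4 - 7488x^3 + 7424x^2 - 3072x

Each diagonal entry of L is the vertex degree and each off-diagonal entry is -1 where an edge is present, 0 otherwise; in the order [0, 1, 2, 3, 4, 5, 6, 7] the diagonal is [3, 3, 3, 3, 3, 3, 3, 3]. Computing det(xI - L) by cofactor expansion (or equivalently via sum-over-permutations) gives x^8 - 24x^7 + 240x^6 - 1296x^5 + 4080x^4 - 7488x^3 + 7424x^2 - 3072x. Since p(0) = det(-L) = 0, x divides p(x). There is one zero in the spectrum, matching the 1 component.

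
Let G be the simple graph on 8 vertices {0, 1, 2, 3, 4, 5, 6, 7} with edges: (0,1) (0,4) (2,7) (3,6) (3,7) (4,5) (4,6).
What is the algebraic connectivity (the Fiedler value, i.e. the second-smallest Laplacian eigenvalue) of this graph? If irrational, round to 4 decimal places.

With the vertex order [0, 1, 2, 3, 4, 5, 6, 7], the degrees are [2, 1, 1, 2, 3, 1, 2, 2], giving D = diag(2, 1, 1, 2, 3, 1, 2, 2) and L = D - A. Computing the eigenvalues of L and sorting gives [0, 0.1864, 0.5858, 1, 2, 2.4707, 3.4142, 4.3429]. The Fiedler value lambda_2 = 0.1864 is strictly positive, so the graph is connected. The eigenvalues sum to 14, which equals trace(L) = 2|E|.

0.1864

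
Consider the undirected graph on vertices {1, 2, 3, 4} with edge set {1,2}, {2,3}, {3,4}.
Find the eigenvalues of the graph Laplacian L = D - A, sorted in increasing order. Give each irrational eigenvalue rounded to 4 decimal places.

[0, 0.5858, 2, 3.4142]

Each diagonal entry of L is the vertex degree and each off-diagonal entry is -1 where an edge is present, 0 otherwise; in the order [1, 2, 3, 4] the diagonal is [1, 2, 2, 1]. L is symmetric positive semidefinite, so every eigenvalue is real and nonnegative. There is one zero in the spectrum, matching the 1 component.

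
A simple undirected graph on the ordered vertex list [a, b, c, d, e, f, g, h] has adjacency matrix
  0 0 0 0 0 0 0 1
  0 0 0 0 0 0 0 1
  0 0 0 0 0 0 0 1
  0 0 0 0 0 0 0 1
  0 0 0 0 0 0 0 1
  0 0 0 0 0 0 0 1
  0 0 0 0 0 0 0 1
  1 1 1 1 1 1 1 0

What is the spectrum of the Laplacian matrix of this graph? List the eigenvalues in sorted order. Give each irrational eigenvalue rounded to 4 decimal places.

[0, 1, 1, 1, 1, 1, 1, 8]

Reading degrees in the order [a, b, c, d, e, f, g, h] gives [1, 1, 1, 1, 1, 1, 1, 7]; set D = diag(1, 1, 1, 1, 1, 1, 1, 7) and form L = D - A. The multiplicity of 0 as a Laplacian eigenvalue equals the number of connected components. The single zero eigenvalue shows the graph is connected.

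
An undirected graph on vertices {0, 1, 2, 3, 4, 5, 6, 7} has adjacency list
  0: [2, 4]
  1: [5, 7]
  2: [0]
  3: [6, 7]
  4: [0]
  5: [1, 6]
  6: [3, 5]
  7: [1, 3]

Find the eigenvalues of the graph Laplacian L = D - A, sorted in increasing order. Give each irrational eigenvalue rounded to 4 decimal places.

Reading degrees in the order [0, 1, 2, 3, 4, 5, 6, 7] gives [2, 2, 1, 2, 1, 2, 2, 2]; set D = diag(2, 2, 1, 2, 1, 2, 2, 2) and form L = D - A. The multiplicity of 0 as a Laplacian eigenvalue equals the number of connected components. The 2 zero eigenvalues correspond to the 2 connected components. The largest eigenvalue, 3.6180, is at most the vertex count 8. The eigenvalues sum to 14, which equals trace(L) = 2|E|.

[0, 0, 1, 1.3820, 1.3820, 3, 3.6180, 3.6180]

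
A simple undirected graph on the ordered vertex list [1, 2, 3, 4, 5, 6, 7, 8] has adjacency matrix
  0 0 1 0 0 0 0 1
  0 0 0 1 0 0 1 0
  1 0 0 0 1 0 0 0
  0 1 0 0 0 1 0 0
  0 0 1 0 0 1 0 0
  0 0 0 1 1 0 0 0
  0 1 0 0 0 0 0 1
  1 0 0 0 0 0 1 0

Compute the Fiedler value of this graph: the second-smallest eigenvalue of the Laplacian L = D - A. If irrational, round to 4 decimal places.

Reading degrees in the order [1, 2, 3, 4, 5, 6, 7, 8] gives [2, 2, 2, 2, 2, 2, 2, 2]; set D = diag(2, 2, 2, 2, 2, 2, 2, 2) and form L = D - A. The smallest Laplacian eigenvalue is always 0. The next one, lambda_2 = 0.5858, measures how hard the graph is to disconnect: larger values mean better connectivity. The eigenvalues sum to 16, which equals trace(L) = 2|E|.

0.5858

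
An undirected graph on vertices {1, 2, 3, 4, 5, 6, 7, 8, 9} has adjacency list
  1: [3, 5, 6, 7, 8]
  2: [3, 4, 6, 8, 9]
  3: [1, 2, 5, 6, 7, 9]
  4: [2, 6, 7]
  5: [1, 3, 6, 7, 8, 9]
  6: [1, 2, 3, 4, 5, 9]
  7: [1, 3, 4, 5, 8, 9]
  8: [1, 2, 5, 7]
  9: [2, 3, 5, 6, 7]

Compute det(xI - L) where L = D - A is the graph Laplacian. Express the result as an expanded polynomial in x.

x^9 - 46x^8 + 913x^7 - 10202x^6 + 70119x^5 - 303168x^4 + 804124x^3 - 1194390x^2 + 759213x

Reading degrees in the order [1, 2, 3, 4, 5, 6, 7, 8, 9] gives [5, 5, 6, 3, 6, 6, 6, 4, 5]; set D = diag(5, 5, 6, 3, 6, 6, 6, 4, 5) and form L = D - A. Computing det(xI - L) by cofactor expansion (or equivalently via sum-over-permutations) gives x^9 - 46x^8 + 913x^7 - 10202x^6 + 70119x^5 - 303168x^4 + 804124x^3 - 1194390x^2 + 759213x. The coefficient of x^8 equals -trace(L) = -46, matching the sum of degrees. There is one zero in the spectrum, matching the 1 component.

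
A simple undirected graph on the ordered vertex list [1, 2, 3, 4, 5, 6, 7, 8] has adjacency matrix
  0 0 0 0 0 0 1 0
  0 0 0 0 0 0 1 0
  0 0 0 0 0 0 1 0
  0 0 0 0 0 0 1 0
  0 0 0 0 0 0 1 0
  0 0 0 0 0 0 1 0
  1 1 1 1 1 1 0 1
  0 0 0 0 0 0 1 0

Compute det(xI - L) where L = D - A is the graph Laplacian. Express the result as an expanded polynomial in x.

x^8 - 14x^7 + 63x^6 - 140x^5 + 175x^4 - 126x^3 + 49x^2 - 8x

Reading degrees in the order [1, 2, 3, 4, 5, 6, 7, 8] gives [1, 1, 1, 1, 1, 1, 7, 1]; set D = diag(1, 1, 1, 1, 1, 1, 7, 1) and form L = D - A. Computing det(xI - L) by cofactor expansion (or equivalently via sum-over-permutations) gives x^8 - 14x^7 + 63x^6 - 140x^5 + 175x^4 - 126x^3 + 49x^2 - 8x. The coefficient of x^7 equals -trace(L) = -14, matching the sum of degrees. The eigenvalues sum to 14, which equals trace(L) = 2|E|. There is one zero in the spectrum, matching the 1 component.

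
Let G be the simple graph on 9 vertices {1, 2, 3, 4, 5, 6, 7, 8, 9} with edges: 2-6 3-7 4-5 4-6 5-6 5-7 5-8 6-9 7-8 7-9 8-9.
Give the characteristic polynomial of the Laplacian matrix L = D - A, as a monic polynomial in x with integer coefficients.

With the vertex order [1, 2, 3, 4, 5, 6, 7, 8, 9], the degrees are [0, 1, 1, 2, 4, 4, 4, 3, 3], giving D = diag(0, 1, 1, 2, 4, 4, 4, 3, 3) and L = D - A. L has integer entries, so p(x) = det(xI - L) has integer coefficients. Expanding the determinant yields x^9 - 22x^8 + 195x^7 - 892x^6 + 2240x^5 - 3036x^4 + 2030x^3 - 512x^2. Since p(0) = det(-L) = 0, x divides p(x).

x^9 - 22x^8 + 195x^7 - 892x^6 + 2240x^5 - 3036x^4 + 2030x^3 - 512x^2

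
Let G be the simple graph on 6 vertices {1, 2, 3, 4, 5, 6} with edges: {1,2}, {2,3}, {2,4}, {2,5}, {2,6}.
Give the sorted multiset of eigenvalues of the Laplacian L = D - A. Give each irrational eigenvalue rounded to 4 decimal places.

[0, 1, 1, 1, 1, 6]

With the vertex order [1, 2, 3, 4, 5, 6], the degrees are [1, 5, 1, 1, 1, 1], giving D = diag(1, 5, 1, 1, 1, 1) and L = D - A. Diagonalising L (or applying a numerical eigensolver to the 6x6 matrix) gives the spectrum above. The single zero eigenvalue shows the graph is connected. By the matrix-tree theorem the graph has (1/6) * product of the nonzero eigenvalues = 1 spanning tree. The eigenvalues sum to 10, which equals trace(L) = 2|E|.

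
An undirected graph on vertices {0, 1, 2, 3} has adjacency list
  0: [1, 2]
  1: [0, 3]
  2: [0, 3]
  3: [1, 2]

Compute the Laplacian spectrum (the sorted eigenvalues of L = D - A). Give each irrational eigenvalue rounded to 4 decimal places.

With the vertex order [0, 1, 2, 3], the degrees are [2, 2, 2, 2], giving D = diag(2, 2, 2, 2) and L = D - A. Diagonalising L (or applying a numerical eigensolver to the 4x4 matrix) gives the spectrum above. The eigenvalues sum to 8, which equals trace(L) = 2|E|.

[0, 2, 2, 4]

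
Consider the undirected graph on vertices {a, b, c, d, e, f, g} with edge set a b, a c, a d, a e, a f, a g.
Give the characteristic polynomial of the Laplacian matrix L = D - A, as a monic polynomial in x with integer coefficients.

With the vertex order [a, b, c, d, e, f, g], the degrees are [6, 1, 1, 1, 1, 1, 1], giving D = diag(6, 1, 1, 1, 1, 1, 1) and L = D - A. L has integer entries, so p(x) = det(xI - L) has integer coefficients. Expanding the determinant yields x^7 - 12x^6 + 45x^5 - 80x^4 + 75x^3 - 36x^2 + 7x. Since p(0) = det(-L) = 0, x divides p(x). The eigenvalues sum to 12, which equals trace(L) = 2|E|.

x^7 - 12x^6 + 45x^5 - 80x^4 + 75x^3 - 36x^2 + 7x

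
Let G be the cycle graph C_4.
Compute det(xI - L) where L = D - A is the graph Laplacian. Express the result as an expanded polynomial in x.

x^4 - 8x^3 + 20x^2 - 16x

The graph has 4 vertices and degree multiset [2, 2, 2, 2]; D is the diagonal matrix of degrees and L = D - A. L has integer entries, so p(x) = det(xI - L) has integer coefficients. Expanding the determinant yields x^4 - 8x^3 + 20x^2 - 16x. The coefficient of x^3 equals -trace(L) = -8, matching the sum of degrees. There is one zero in the spectrum, matching the 1 component. By the matrix-tree theorem the graph has (1/4) * product of the nonzero eigenvalues = 4 spanning trees.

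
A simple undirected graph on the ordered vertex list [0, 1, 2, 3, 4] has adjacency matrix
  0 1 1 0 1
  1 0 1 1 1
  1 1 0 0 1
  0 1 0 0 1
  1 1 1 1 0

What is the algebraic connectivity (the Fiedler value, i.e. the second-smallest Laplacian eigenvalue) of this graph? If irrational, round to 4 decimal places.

2

Reading degrees in the order [0, 1, 2, 3, 4] gives [3, 4, 3, 2, 4]; set D = diag(3, 4, 3, 2, 4) and form L = D - A. Computing the eigenvalues of L and sorting gives [0, 2, 4, 5, 5]. The Fiedler value lambda_2 = 2 is strictly positive, so the graph is connected. The eigenvalues sum to 16, which equals trace(L) = 2|E|.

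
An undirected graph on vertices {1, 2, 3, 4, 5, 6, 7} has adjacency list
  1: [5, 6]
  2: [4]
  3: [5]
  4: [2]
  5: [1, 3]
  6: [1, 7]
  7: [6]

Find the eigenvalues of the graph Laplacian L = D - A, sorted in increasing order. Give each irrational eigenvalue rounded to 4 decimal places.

[0, 0, 0.3820, 1.3820, 2, 2.6180, 3.6180]

Reading degrees in the order [1, 2, 3, 4, 5, 6, 7] gives [2, 1, 1, 1, 2, 2, 1]; set D = diag(2, 1, 1, 1, 2, 2, 1) and form L = D - A. The multiplicity of 0 as a Laplacian eigenvalue equals the number of connected components. The 2 zero eigenvalues correspond to the 2 connected components. The largest eigenvalue, 3.6180, is at most the vertex count 7. The eigenvalues sum to 10, which equals trace(L) = 2|E|.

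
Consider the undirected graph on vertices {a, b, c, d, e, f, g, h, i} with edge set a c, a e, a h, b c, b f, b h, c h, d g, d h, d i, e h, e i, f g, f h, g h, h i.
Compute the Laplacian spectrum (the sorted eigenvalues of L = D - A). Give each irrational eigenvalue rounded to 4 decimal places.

[0, 1.5858, 1.5858, 3, 3, 4.4142, 4.4142, 5, 9]

With the vertex order [a, b, c, d, e, f, g, h, i], the degrees are [3, 3, 3, 3, 3, 3, 3, 8, 3], giving D = diag(3, 3, 3, 3, 3, 3, 3, 8, 3) and L = D - A. Since every row of L sums to 0, the all-ones vector is in the kernel and 0 is an eigenvalue. The single zero eigenvalue shows the graph is connected. There is one zero in the spectrum, matching the 1 component.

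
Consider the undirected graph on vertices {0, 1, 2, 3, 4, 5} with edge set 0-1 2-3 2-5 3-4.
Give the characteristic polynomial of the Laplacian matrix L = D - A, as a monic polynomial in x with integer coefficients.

With the vertex order [0, 1, 2, 3, 4, 5], the degrees are [1, 1, 2, 2, 1, 1], giving D = diag(1, 1, 2, 2, 1, 1) and L = D - A. Computing det(xI - L) by cofactor expansion (or equivalently via sum-over-permutations) gives x^6 - 8x^5 + 22x^4 - 24x^3 + 8x^2. Since p(0) = det(-L) = 0, x divides p(x). The largest eigenvalue, 3.4142, is at most the vertex count 6. There are 2 zeros in the spectrum, matching the 2 components.

x^6 - 8x^5 + 22x^4 - 24x^3 + 8x^2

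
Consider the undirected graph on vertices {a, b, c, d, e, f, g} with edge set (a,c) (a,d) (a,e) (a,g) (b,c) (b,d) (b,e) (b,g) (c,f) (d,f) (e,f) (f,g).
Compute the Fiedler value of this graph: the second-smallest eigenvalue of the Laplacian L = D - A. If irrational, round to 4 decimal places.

3

Reading degrees in the order [a, b, c, d, e, f, g] gives [4, 4, 3, 3, 3, 4, 3]; set D = diag(4, 4, 3, 3, 3, 4, 3) and form L = D - A. The smallest Laplacian eigenvalue is always 0. The next one, lambda_2 = 3, measures how hard the graph is to disconnect: larger values mean better connectivity. There is one zero in the spectrum, matching the 1 component.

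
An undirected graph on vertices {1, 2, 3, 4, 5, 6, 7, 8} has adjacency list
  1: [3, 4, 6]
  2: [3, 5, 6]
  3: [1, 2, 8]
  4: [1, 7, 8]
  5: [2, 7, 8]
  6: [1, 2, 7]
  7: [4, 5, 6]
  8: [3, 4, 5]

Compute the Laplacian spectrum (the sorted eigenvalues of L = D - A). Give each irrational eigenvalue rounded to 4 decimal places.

[0, 2, 2, 2, 4, 4, 4, 6]

With the vertex order [1, 2, 3, 4, 5, 6, 7, 8], the degrees are [3, 3, 3, 3, 3, 3, 3, 3], giving D = diag(3, 3, 3, 3, 3, 3, 3, 3) and L = D - A. Diagonalising L (or applying a numerical eigensolver to the 8x8 matrix) gives the spectrum above. The single zero eigenvalue shows the graph is connected. By the matrix-tree theorem the graph has (1/8) * product of the nonzero eigenvalues = 384 spanning trees. The largest eigenvalue, 6, is at most the vertex count 8.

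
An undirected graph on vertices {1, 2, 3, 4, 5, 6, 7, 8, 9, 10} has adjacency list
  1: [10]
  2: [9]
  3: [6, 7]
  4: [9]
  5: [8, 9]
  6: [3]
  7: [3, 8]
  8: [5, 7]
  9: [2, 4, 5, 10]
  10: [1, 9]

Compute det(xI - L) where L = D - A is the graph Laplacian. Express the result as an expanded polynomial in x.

Reading degrees in the order [1, 2, 3, 4, 5, 6, 7, 8, 9, 10] gives [1, 1, 2, 1, 2, 1, 2, 2, 4, 2]; set D = diag(1, 1, 2, 1, 2, 1, 2, 2, 4, 2) and form L = D - A. Computing det(xI - L) by cofactor expansion (or equivalently via sum-over-permutations) gives x^10 - 18x^9 + 133x^8 - 526x^7 + 1216x^6 - 1684x^5 + 1376x^4 - 626x^3 + 138x^2 - 10x. Since p(0) = det(-L) = 0, x divides p(x). By the matrix-tree theorem the graph has (1/10) * product of the nonzero eigenvalues = 1 spanning tree.

x^10 - 18x^9 + 133x^8 - 526x^7 + 1216x^6 - 1684x^5 + 1376x^4 - 626x^3 + 138x^2 - 10x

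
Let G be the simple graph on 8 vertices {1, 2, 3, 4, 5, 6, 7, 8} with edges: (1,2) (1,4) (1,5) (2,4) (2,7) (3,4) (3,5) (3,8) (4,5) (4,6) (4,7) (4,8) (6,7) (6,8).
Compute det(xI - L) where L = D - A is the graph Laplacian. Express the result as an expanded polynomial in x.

With the vertex order [1, 2, 3, 4, 5, 6, 7, 8], the degrees are [3, 3, 3, 7, 3, 3, 3, 3], giving D = diag(3, 3, 3, 7, 3, 3, 3, 3) and L = D - A. L has integer entries, so p(x) = det(xI - L) has integer coefficients. Expanding the determinant yields x^8 - 28x^7 + 322x^6 - 1974x^5 + 6965x^4 - 14126x^3 + 15225x^2 - 6728x. The constant term is 0 because L is singular (the all-ones vector lies in its kernel). By the matrix-tree theorem the graph has (1/8) * product of the nonzero eigenvalues = 841 spanning trees.

x^8 - 28x^7 + 322x^6 - 1974x^5 + 6965x^4 - 14126x^3 + 15225x^2 - 6728x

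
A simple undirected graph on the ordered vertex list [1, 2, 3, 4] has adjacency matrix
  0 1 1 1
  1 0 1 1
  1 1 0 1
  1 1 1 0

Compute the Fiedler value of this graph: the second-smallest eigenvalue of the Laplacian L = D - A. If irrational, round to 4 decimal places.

4

With the vertex order [1, 2, 3, 4], the degrees are [3, 3, 3, 3], giving D = diag(3, 3, 3, 3) and L = D - A. Computing the eigenvalues of L and sorting gives [0, 4, 4, 4]. The Fiedler value lambda_2 = 4 is strictly positive, so the graph is connected. By the matrix-tree theorem the graph has (1/4) * product of the nonzero eigenvalues = 16 spanning trees. The largest eigenvalue, 4, is at most the vertex count 4.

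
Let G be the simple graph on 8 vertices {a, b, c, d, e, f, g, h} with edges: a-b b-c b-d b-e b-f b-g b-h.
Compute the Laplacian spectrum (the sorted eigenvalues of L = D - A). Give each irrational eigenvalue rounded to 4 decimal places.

Each diagonal entry of L is the vertex degree and each off-diagonal entry is -1 where an edge is present, 0 otherwise; in the order [a, b, c, d, e, f, g, h] the diagonal is [1, 7, 1, 1, 1, 1, 1, 1]. The multiplicity of 0 as a Laplacian eigenvalue equals the number of connected components. The single zero eigenvalue shows the graph is connected.

[0, 1, 1, 1, 1, 1, 1, 8]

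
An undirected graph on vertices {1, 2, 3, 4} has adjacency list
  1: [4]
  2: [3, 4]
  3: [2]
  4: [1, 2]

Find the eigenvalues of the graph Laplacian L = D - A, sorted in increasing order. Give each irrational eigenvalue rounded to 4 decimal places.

Reading degrees in the order [1, 2, 3, 4] gives [1, 2, 1, 2]; set D = diag(1, 2, 1, 2) and form L = D - A. L is symmetric positive semidefinite, so every eigenvalue is real and nonnegative. The single zero eigenvalue shows the graph is connected. There is one zero in the spectrum, matching the 1 component.

[0, 0.5858, 2, 3.4142]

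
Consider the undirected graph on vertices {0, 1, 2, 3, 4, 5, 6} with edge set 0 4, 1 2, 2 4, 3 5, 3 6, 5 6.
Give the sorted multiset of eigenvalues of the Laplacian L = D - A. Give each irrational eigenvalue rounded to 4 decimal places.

With the vertex order [0, 1, 2, 3, 4, 5, 6], the degrees are [1, 1, 2, 2, 2, 2, 2], giving D = diag(1, 1, 2, 2, 2, 2, 2) and L = D - A. The multiplicity of 0 as a Laplacian eigenvalue equals the number of connected components. The 2 zero eigenvalues correspond to the 2 connected components. The eigenvalues sum to 12, which equals trace(L) = 2|E|.

[0, 0, 0.5858, 2, 3, 3, 3.4142]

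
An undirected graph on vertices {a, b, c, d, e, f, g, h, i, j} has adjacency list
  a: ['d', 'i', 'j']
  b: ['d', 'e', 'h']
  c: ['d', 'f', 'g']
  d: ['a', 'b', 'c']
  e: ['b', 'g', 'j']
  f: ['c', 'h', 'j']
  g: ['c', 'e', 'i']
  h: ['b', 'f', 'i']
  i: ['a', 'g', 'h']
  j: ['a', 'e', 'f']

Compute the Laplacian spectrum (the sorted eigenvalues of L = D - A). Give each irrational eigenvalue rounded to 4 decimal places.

Reading degrees in the order [a, b, c, d, e, f, g, h, i, j] gives [3, 3, 3, 3, 3, 3, 3, 3, 3, 3]; set D = diag(3, 3, 3, 3, 3, 3, 3, 3, 3, 3) and form L = D - A. Diagonalising L (or applying a numerical eigensolver to the 10x10 matrix) gives the spectrum above. The single zero eigenvalue shows the graph is connected. There is one zero in the spectrum, matching the 1 component. The largest eigenvalue, 5, is at most the vertex count 10.

[0, 2, 2, 2, 2, 2, 5, 5, 5, 5]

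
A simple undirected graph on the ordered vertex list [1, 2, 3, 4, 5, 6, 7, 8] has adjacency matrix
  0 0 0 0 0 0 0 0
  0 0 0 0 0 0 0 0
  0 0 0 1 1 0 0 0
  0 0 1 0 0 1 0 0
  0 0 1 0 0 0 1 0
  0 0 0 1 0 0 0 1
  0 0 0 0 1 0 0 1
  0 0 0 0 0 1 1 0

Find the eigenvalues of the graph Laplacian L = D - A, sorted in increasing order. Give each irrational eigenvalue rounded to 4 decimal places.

[0, 0, 0, 1, 1, 3, 3, 4]

Each diagonal entry of L is the vertex degree and each off-diagonal entry is -1 where an edge is present, 0 otherwise; in the order [1, 2, 3, 4, 5, 6, 7, 8] the diagonal is [0, 0, 2, 2, 2, 2, 2, 2]. Since every row of L sums to 0, the all-ones vector is in the kernel and 0 is an eigenvalue. The 3 zero eigenvalues correspond to the 3 connected components. There are 3 zeros in the spectrum, matching the 3 components. The eigenvalues sum to 12, which equals trace(L) = 2|E|.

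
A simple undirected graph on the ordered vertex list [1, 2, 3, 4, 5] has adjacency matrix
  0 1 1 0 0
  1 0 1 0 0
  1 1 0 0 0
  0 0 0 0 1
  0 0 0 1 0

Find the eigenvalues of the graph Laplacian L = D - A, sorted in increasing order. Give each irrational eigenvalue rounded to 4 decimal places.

[0, 0, 2, 3, 3]

Reading degrees in the order [1, 2, 3, 4, 5] gives [2, 2, 2, 1, 1]; set D = diag(2, 2, 2, 1, 1) and form L = D - A. Since every row of L sums to 0, the all-ones vector is in the kernel and 0 is an eigenvalue. The 2 zero eigenvalues correspond to the 2 connected components. The eigenvalues sum to 8, which equals trace(L) = 2|E|. There are 2 zeros in the spectrum, matching the 2 components.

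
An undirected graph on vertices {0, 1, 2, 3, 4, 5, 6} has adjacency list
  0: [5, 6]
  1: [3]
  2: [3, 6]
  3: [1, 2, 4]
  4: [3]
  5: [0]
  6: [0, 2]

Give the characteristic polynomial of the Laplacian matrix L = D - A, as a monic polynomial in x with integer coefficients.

x^7 - 12x^6 + 54x^5 - 114x^4 + 116x^3 - 52x^2 + 7x

Reading degrees in the order [0, 1, 2, 3, 4, 5, 6] gives [2, 1, 2, 3, 1, 1, 2]; set D = diag(2, 1, 2, 3, 1, 1, 2) and form L = D - A. L has integer entries, so p(x) = det(xI - L) has integer coefficients. Expanding the determinant yields x^7 - 12x^6 + 54x^5 - 114x^4 + 116x^3 - 52x^2 + 7x. The constant term is 0 because L is singular (the all-ones vector lies in its kernel). The largest eigenvalue, 4.2283, is at most the vertex count 7.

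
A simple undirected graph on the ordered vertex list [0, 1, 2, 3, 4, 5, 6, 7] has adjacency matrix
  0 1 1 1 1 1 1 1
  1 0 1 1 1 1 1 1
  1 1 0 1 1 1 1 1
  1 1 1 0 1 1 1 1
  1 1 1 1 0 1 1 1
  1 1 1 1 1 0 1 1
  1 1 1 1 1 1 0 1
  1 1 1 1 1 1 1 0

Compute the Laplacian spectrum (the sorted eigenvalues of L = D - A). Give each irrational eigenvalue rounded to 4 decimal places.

[0, 8, 8, 8, 8, 8, 8, 8]

With the vertex order [0, 1, 2, 3, 4, 5, 6, 7], the degrees are [7, 7, 7, 7, 7, 7, 7, 7], giving D = diag(7, 7, 7, 7, 7, 7, 7, 7) and L = D - A. Since every row of L sums to 0, the all-ones vector is in the kernel and 0 is an eigenvalue. The single zero eigenvalue shows the graph is connected. The largest eigenvalue, 8, is at most the vertex count 8.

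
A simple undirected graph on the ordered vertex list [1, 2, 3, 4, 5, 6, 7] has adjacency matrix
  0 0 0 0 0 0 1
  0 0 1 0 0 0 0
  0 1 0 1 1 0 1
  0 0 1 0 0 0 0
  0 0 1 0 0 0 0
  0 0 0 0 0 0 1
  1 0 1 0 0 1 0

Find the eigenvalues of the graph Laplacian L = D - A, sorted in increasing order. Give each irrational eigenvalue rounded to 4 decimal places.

With the vertex order [1, 2, 3, 4, 5, 6, 7], the degrees are [1, 1, 4, 1, 1, 1, 3], giving D = diag(1, 1, 4, 1, 1, 1, 3) and L = D - A. Diagonalising L (or applying a numerical eigensolver to the 7x7 matrix) gives the spectrum above. There is one zero in the spectrum, matching the 1 component.

[0, 0.3983, 1, 1, 1, 3.3399, 5.2618]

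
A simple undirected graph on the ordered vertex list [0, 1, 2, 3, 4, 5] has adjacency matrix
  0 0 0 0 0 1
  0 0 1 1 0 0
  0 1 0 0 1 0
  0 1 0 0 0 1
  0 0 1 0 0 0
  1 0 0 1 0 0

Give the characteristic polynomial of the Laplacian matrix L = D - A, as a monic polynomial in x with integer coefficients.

x^6 - 10x^5 + 36x^4 - 56x^3 + 35x^2 - 6x

Each diagonal entry of L is the vertex degree and each off-diagonal entry is -1 where an edge is present, 0 otherwise; in the order [0, 1, 2, 3, 4, 5] the diagonal is [1, 2, 2, 2, 1, 2]. Computing det(xI - L) by cofactor expansion (or equivalently via sum-over-permutations) gives x^6 - 10x^5 + 36x^4 - 56x^3 + 35x^2 - 6x. The coefficient of x^5 equals -trace(L) = -10, matching the sum of degrees. There is one zero in the spectrum, matching the 1 component. By the matrix-tree theorem the graph has (1/6) * product of the nonzero eigenvalues = 1 spanning tree.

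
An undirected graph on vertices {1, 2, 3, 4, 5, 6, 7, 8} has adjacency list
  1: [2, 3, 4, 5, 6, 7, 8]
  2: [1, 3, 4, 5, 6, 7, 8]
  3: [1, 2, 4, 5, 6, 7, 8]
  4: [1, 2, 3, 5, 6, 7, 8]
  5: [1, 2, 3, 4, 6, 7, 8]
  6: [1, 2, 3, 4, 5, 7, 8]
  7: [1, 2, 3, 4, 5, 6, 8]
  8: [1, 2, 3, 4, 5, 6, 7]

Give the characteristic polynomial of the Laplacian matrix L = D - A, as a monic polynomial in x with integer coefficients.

x^8 - 56x^7 + 1344x^6 - 17920x^5 + 143360x^4 - 688128x^3 + 1835008x^2 - 2097152x

Each diagonal entry of L is the vertex degree and each off-diagonal entry is -1 where an edge is present, 0 otherwise; in the order [1, 2, 3, 4, 5, 6, 7, 8] the diagonal is [7, 7, 7, 7, 7, 7, 7, 7]. The eigenvalues of L are [0, 8, 8, 8, 8, 8, 8, 8]; the characteristic polynomial is the product of (x - lambda_i), which multiplies out to x^8 - 56x^7 + 1344x^6 - 17920x^5 + 143360x^4 - 688128x^3 + 1835008x^2 - 2097152x. The constant term is 0 because L is singular (the all-ones vector lies in its kernel). The eigenvalues sum to 56, which equals trace(L) = 2|E|.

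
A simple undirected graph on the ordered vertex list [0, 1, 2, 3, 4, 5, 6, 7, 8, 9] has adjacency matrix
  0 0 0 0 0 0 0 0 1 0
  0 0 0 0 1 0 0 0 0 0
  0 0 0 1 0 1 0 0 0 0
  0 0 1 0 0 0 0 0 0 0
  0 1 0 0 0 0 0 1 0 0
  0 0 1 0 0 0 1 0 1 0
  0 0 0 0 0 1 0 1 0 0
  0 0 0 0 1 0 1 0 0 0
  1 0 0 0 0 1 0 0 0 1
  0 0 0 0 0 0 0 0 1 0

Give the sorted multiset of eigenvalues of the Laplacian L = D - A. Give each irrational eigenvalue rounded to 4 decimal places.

[0, 0.1566, 0.3280, 0.8452, 1, 1.7534, 2.4520, 3.1820, 3.5756, 4.7070]

With the vertex order [0, 1, 2, 3, 4, 5, 6, 7, 8, 9], the degrees are [1, 1, 2, 1, 2, 3, 2, 2, 3, 1], giving D = diag(1, 1, 2, 1, 2, 3, 2, 2, 3, 1) and L = D - A. Since every row of L sums to 0, the all-ones vector is in the kernel and 0 is an eigenvalue. The single zero eigenvalue shows the graph is connected. The largest eigenvalue, 4.7070, is at most the vertex count 10. There is one zero in the spectrum, matching the 1 component.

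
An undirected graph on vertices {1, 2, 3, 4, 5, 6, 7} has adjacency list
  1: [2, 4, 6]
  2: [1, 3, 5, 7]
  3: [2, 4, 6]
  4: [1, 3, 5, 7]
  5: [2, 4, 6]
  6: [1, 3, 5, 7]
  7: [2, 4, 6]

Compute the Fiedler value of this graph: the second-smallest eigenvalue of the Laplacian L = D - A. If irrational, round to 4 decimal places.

Reading degrees in the order [1, 2, 3, 4, 5, 6, 7] gives [3, 4, 3, 4, 3, 4, 3]; set D = diag(3, 4, 3, 4, 3, 4, 3) and form L = D - A. Computing the eigenvalues of L and sorting gives [0, 3, 3, 3, 4, 4, 7]. The Fiedler value lambda_2 = 3 is strictly positive, so the graph is connected. By the matrix-tree theorem the graph has (1/7) * product of the nonzero eigenvalues = 432 spanning trees.

3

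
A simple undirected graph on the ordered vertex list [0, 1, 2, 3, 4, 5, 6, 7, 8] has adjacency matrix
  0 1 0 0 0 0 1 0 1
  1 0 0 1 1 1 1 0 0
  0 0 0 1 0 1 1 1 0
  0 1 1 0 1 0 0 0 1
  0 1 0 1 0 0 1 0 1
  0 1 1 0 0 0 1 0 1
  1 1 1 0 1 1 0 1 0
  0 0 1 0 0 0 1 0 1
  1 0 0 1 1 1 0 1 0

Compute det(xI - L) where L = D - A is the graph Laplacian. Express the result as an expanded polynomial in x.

x^9 - 38x^8 + 619x^7 - 5644x^6 + 31500x^5 - 110178x^4 + 235818x^3 - 282344x^2 + 144765x

Each diagonal entry of L is the vertex degree and each off-diagonal entry is -1 where an edge is present, 0 otherwise; in the order [0, 1, 2, 3, 4, 5, 6, 7, 8] the diagonal is [3, 5, 4, 4, 4, 4, 6, 3, 5]. Computing det(xI - L) by cofactor expansion (or equivalently via sum-over-permutations) gives x^9 - 38x^8 + 619x^7 - 5644x^6 + 31500x^5 - 110178x^4 + 235818x^3 - 282344x^2 + 144765x. The coefficient of x^8 equals -trace(L) = -38, matching the sum of degrees. The largest eigenvalue, 7.6373, is at most the vertex count 9.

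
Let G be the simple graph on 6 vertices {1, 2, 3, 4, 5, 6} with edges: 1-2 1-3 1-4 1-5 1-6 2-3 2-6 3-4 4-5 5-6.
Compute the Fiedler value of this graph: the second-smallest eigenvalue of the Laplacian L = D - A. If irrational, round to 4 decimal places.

Reading degrees in the order [1, 2, 3, 4, 5, 6] gives [5, 3, 3, 3, 3, 3]; set D = diag(5, 3, 3, 3, 3, 3) and form L = D - A. The sorted Laplacian eigenvalues are [0, 2.3820, 2.3820, 4.6180, 4.6180, 6]; the algebraic connectivity is the second entry, 2.3820. There is one zero in the spectrum, matching the 1 component.

2.3820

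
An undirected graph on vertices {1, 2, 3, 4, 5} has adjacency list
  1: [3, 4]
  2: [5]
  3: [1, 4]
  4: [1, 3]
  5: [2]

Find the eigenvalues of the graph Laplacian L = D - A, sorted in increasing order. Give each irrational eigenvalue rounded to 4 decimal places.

Reading degrees in the order [1, 2, 3, 4, 5] gives [2, 1, 2, 2, 1]; set D = diag(2, 1, 2, 2, 1) and form L = D - A. Diagonalising L (or applying a numerical eigensolver to the 5x5 matrix) gives the spectrum above. The 2 zero eigenvalues correspond to the 2 connected components. The largest eigenvalue, 3, is at most the vertex count 5.

[0, 0, 2, 3, 3]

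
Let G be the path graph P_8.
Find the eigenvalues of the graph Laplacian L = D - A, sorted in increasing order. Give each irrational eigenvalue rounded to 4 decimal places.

[0, 0.1522, 0.5858, 1.2346, 2, 2.7654, 3.4142, 3.8478]

The graph has 8 vertices and degree multiset [2, 2, 2, 2, 2, 2, 1, 1]; D is the diagonal matrix of degrees and L = D - A. The multiplicity of 0 as a Laplacian eigenvalue equals the number of connected components. The single zero eigenvalue shows the graph is connected. The eigenvalues sum to 14, which equals trace(L) = 2|E|. By the matrix-tree theorem the graph has (1/8) * product of the nonzero eigenvalues = 1 spanning tree.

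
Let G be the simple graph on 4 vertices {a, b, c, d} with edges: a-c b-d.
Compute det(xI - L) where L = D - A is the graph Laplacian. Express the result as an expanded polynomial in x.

x^4 - 4x^3 + 4x^2

With the vertex order [a, b, c, d], the degrees are [1, 1, 1, 1], giving D = diag(1, 1, 1, 1) and L = D - A. The eigenvalues of L are [0, 0, 2, 2]; the characteristic polynomial is the product of (x - lambda_i), which multiplies out to x^4 - 4x^3 + 4x^2. Since p(0) = det(-L) = 0, x divides p(x). The eigenvalues sum to 4, which equals trace(L) = 2|E|. The largest eigenvalue, 2, is at most the vertex count 4.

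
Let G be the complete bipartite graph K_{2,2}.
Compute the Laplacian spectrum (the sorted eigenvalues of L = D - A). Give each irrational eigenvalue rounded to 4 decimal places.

[0, 2, 2, 4]

The graph has 4 vertices and degree multiset [2, 2, 2, 2]; D is the diagonal matrix of degrees and L = D - A. L is symmetric positive semidefinite, so every eigenvalue is real and nonnegative. The single zero eigenvalue shows the graph is connected. By the matrix-tree theorem the graph has (1/4) * product of the nonzero eigenvalues = 4 spanning trees. The largest eigenvalue, 4, is at most the vertex count 4.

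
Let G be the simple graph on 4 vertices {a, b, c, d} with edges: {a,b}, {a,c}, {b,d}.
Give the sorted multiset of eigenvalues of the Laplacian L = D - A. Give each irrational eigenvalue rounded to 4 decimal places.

[0, 0.5858, 2, 3.4142]

Each diagonal entry of L is the vertex degree and each off-diagonal entry is -1 where an edge is present, 0 otherwise; in the order [a, b, c, d] the diagonal is [2, 2, 1, 1]. L is symmetric positive semidefinite, so every eigenvalue is real and nonnegative. By the matrix-tree theorem the graph has (1/4) * product of the nonzero eigenvalues = 1 spanning tree.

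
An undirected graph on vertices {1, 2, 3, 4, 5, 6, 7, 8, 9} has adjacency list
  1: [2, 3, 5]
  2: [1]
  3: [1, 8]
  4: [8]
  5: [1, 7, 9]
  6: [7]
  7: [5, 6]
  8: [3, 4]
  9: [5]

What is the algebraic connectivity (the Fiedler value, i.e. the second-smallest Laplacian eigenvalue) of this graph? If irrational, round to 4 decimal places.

Reading degrees in the order [1, 2, 3, 4, 5, 6, 7, 8, 9] gives [3, 1, 2, 1, 3, 1, 2, 2, 1]; set D = diag(3, 1, 2, 1, 3, 1, 2, 2, 1) and form L = D - A. The sorted Laplacian eigenvalues are [0, 0.1862, 0.4822, 0.7043, 1.4073, 2.1338, 2.8532, 3.5372, 4.6958]; the algebraic connectivity is the second entry, 0.1862. By the matrix-tree theorem the graph has (1/9) * product of the nonzero eigenvalues = 1 spanning tree.

0.1862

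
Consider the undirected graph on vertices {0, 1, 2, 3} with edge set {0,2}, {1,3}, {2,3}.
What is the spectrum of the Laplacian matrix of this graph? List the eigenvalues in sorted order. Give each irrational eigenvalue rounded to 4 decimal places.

[0, 0.5858, 2, 3.4142]

With the vertex order [0, 1, 2, 3], the degrees are [1, 1, 2, 2], giving D = diag(1, 1, 2, 2) and L = D - A. The multiplicity of 0 as a Laplacian eigenvalue equals the number of connected components. By the matrix-tree theorem the graph has (1/4) * product of the nonzero eigenvalues = 1 spanning tree. The eigenvalues sum to 6, which equals trace(L) = 2|E|.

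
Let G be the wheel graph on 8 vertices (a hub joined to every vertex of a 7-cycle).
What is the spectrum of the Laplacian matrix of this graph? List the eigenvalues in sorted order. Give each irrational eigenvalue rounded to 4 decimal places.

[0, 1.7530, 1.7530, 3.4450, 3.4450, 4.8019, 4.8019, 8]

The graph has 8 vertices and degree multiset [7, 3, 3, 3, 3, 3, 3, 3]; D is the diagonal matrix of degrees and L = D - A. The multiplicity of 0 as a Laplacian eigenvalue equals the number of connected components. The largest eigenvalue, 8, is at most the vertex count 8. There is one zero in the spectrum, matching the 1 component.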